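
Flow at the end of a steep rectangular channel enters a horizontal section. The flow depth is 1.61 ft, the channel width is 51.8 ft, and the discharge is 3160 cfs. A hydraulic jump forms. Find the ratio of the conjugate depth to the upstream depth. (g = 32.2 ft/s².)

q = Q/b = 3160/51.8 = 61.0 ft²/s; V₁ = q/y₁ = 37.9 ft/s. Fr₁ = V₁/√(g·y₁) = 5.26.
Sequent-depth ratio: y₂/y₁ = ½[√(1 + 8Fr₁²) − 1] = ½[√222.5 − 1] = 6.96.

y₂/y₁ = 6.96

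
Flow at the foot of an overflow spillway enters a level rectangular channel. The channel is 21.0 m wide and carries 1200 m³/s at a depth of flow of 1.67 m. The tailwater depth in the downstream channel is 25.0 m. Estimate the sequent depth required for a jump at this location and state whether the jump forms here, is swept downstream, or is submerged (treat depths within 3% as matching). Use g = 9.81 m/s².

q = Q/b = 1200/21.0 = 57.1 m²/s; V₁ = q/y₁ = 34.2 m/s. Fr₁ = V₁/√(g·y₁) = 8.45.
Conjugate-depth relation: y₂/y₁ = ½[√(1 + 8Fr₁²) − 1] = ½[√572.7 − 1] = 11.5.
y₂ = 11.5 × 1.67 = 19.1 m.
Tailwater y_tw = 25.0 m: y_tw > y₂, so the jump is submerged.

y₂ = 19.1 m; the jump is submerged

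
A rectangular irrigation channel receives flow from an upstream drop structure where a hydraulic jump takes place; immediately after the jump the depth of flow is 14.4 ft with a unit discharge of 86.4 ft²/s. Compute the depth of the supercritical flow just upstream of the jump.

y₁ = 1.97 ft

V₂ = q/y₂ = 86.4/14.4 = 6.00 ft/s; Fr₂ = V₂/√(g·y₂) = 0.279.
The Bélanger relation is symmetric: y₁/y₂ = ½[√(1 + 8Fr₂²) − 1] = ½[√1.621 − 1] = 0.137.
y₁ = 0.137 × 14.4 = 1.97 ft.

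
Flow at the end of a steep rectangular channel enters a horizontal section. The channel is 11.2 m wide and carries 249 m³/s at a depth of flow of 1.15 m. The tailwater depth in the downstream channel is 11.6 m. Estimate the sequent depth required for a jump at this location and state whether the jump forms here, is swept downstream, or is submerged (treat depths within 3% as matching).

q = Q/b = 249/11.2 = 22.2 m²/s; V₁ = q/y₁ = 19.3 m/s. Fr₁ = V₁/√(g·y₁) = 5.76.
Bélanger equation: y₂/y₁ = ½[√(1 + 8Fr₁²) − 1] = ½[√266.0 − 1] = 7.66.
y₂ = 7.66 × 1.15 = 8.80 m.
Tailwater y_tw = 11.6 m: y_tw > y₂, so the jump is submerged.

y₂ = 8.80 m; the jump is submerged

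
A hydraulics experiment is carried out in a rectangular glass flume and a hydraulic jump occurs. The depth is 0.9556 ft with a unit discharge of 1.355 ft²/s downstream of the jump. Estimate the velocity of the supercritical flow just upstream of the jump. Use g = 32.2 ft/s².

V₁ = 12.12 ft/s

V₂ = q/y₂ = 1.355/0.9556 = 1.418 ft/s; Fr₂ = V₂/√(g·y₂) = 0.2556.
The Bélanger relation is symmetric: y₁/y₂ = ½[√(1 + 8Fr₂²) − 1] = ½[√1.5227 − 1] = 0.1170.
y₁ = 0.1170 × 0.9556 = 0.1118 ft.
V₁ = q/y₁ = 1.355/0.1118 = 12.12 ft/s.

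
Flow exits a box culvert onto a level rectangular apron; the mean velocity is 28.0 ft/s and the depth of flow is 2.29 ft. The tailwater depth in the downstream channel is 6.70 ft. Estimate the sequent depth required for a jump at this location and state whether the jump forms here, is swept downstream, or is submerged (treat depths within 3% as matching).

Fr₁ = V₁/√(g·y₁) = 28.0/√(32.2×2.29) = 3.26.
Bélanger equation: y₂/y₁ = ½[√(1 + 8Fr₁²) − 1] = ½[√86.06 − 1] = 4.14.
y₂ = 4.14 × 2.29 = 9.48 ft.
Tailwater y_tw = 6.70 ft: y_tw < y₂, so the jump is swept downstream.

y₂ = 9.48 ft; the jump is swept downstream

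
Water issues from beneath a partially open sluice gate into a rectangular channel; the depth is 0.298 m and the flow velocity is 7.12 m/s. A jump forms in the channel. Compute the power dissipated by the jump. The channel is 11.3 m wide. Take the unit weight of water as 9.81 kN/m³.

Fr₁ = V₁/√(g·y₁) = 7.12/√(9.81×0.298) = 4.16.
From the momentum equation for a rectangular channel, y₂/y₁ = ½[√(1 + 8Fr₁²) − 1] = ½[√139.7 − 1] = 5.41.
y₂ = 5.41 × 0.298 = 1.61 m.
q = V₁·y₁ = 7.12 × 0.298 = 2.12 m²/s. V₂ = q/y₂ = 2.12/1.61 = 1.32 m/s. E₁ = y₁ + V₁²/2g = 2.88 m; E₂ = y₂ + V₂²/2g = 1.70 m. ΔE = E₁ − E₂ = 1.18 m.
Q = q·b = 2.12 × 11.3 = 24.0 m³/s. P = γ·Q·ΔE = 9.81 × 24.0 × 1.18 = 278 kW.

P = 278 kW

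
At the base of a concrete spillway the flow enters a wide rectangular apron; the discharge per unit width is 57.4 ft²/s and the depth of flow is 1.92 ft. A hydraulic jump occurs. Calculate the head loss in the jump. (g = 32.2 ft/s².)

ΔE = 5.81 ft

V₁ = q/y₁ = 57.4/1.92 = 29.9 ft/s. Fr₁ = V₁/√(g·y₁) = 29.9/√(32.2×1.92) = 3.80.
From the momentum equation for a rectangular channel, y₂/y₁ = ½[√(1 + 8Fr₁²) − 1] = ½[√116.7 − 1] = 4.90.
y₂ = 4.90 × 1.92 = 9.41 ft.
V₂ = q/y₂ = 57.4/9.41 = 6.10 ft/s. E₁ = y₁ + V₁²/2g = 15.8 ft; E₂ = y₂ + V₂²/2g = 9.99 ft. ΔE = E₁ − E₂ = 5.81 ft.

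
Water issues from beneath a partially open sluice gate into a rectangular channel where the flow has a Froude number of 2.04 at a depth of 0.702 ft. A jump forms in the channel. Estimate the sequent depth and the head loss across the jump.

Fr₁ = 2.04 (given).
From the momentum equation for a rectangular channel, y₂/y₁ = ½[√(1 + 8Fr₁²) − 1] = ½[√34.29 − 1] = 2.43.
y₂ = 2.43 × 0.702 = 1.70 ft.
V₁ = Fr₁·√(g·y₁) = 2.04×√(32.2×0.702) = 9.70 ft/s; q = V₁·y₁ = 6.81 ft²/s. V₂ = q/y₂ = 6.81/1.70 = 3.99 ft/s. E₁ = y₁ + V₁²/2g = 2.16 ft; E₂ = y₂ + V₂²/2g = 1.95 ft. ΔE = E₁ − E₂ = 0.210 ft.

y₂ = 1.70 ft; ΔE = 0.210 ft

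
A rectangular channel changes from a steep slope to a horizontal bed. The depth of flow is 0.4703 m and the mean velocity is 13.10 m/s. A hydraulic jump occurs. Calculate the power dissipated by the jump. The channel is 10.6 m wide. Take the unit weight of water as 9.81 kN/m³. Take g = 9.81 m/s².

Fr₁ = V₁/√(g·y₁) = 13.10/√(9.81×0.4703) = 6.099.
Bélanger equation: y₂/y₁ = ½[√(1 + 8Fr₁²) − 1] = ½[√298.57 − 1] = 8.140.
y₂ = 8.140 × 0.4703 = 3.828 m.
q = V₁·y₁ = 13.10 × 0.4703 = 6.161 m²/s. V₂ = q/y₂ = 6.161/3.828 = 1.609 m/s. E₁ = y₁ + V₁²/2g = 9.217 m; E₂ = y₂ + V₂²/2g = 3.960 m. ΔE = E₁ − E₂ = 5.257 m.
Q = q·b = 6.161 × 10.6 = 65.31 m³/s. P = γ·Q·ΔE = 9.81 × 65.31 × 5.257 = 3368 kW.

P = 3368 kW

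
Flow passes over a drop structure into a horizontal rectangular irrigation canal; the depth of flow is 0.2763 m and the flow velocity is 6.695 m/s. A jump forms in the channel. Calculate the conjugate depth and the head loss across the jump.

y₂ = 1.457 m; ΔE = 1.022 m

Fr₁ = V₁/√(g·y₁) = 6.695/√(9.81×0.2763) = 4.067.
Bélanger equation: y₂/y₁ = ½[√(1 + 8Fr₁²) − 1] = ½[√133.29 − 1] = 5.273.
y₂ = 5.273 × 0.2763 = 1.457 m.
q = V₁·y₁ = 6.695 × 0.2763 = 1.850 m²/s. V₂ = q/y₂ = 1.850/1.457 = 1.270 m/s. E₁ = y₁ + V₁²/2g = 2.561 m; E₂ = y₂ + V₂²/2g = 1.539 m. ΔE = E₁ − E₂ = 1.022 m.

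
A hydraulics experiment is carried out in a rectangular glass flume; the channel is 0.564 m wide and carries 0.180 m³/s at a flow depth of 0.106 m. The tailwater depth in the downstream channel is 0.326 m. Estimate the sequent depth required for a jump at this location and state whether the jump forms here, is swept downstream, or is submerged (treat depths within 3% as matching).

q = Q/b = 0.180/0.564 = 0.319 m²/s; V₁ = q/y₁ = 3.01 m/s. Fr₁ = V₁/√(g·y₁) = 2.95.
By Bélanger, y₂/y₁ = ½[√(1 + 8Fr₁²) − 1] = ½[√70.74 − 1] = 3.71.
y₂ = 3.71 × 0.106 = 0.393 m.
Tailwater y_tw = 0.326 m: y_tw < y₂, so the jump is swept downstream.

y₂ = 0.393 m; the jump is swept downstream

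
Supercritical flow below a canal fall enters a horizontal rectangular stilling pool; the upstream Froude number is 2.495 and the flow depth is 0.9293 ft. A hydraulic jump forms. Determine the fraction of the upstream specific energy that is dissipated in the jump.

ΔE/E₁ = 0.174 (17.4%)

Fr₁ = 2.495 (given).
By Bélanger, y₂/y₁ = ½[√(1 + 8Fr₁²) − 1] = ½[√50.800 − 1] = 3.064.
y₂ = 3.064 × 0.9293 = 2.847 ft.
E₁ = y₁(1 + Fr₁²/2) = 0.9293×(1 + 2.495²/2) = 3.822 ft. ΔE = (y₂ − y₁)³/(4y₁y₂) = 0.6665 ft. ΔE/E₁ = 0.6665/3.822 = 0.174.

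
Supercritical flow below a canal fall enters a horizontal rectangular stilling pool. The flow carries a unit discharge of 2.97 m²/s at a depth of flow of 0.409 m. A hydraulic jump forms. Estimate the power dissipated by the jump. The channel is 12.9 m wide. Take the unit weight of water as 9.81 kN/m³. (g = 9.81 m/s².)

P = 402 kW

V₁ = q/y₁ = 2.97/0.409 = 7.26 m/s. Fr₁ = V₁/√(g·y₁) = 7.26/√(9.81×0.409) = 3.63.
By Bélanger, y₂/y₁ = ½[√(1 + 8Fr₁²) − 1] = ½[√106.1 − 1] = 4.65.
y₂ = 4.65 × 0.409 = 1.90 m.
V₂ = q/y₂ = 2.97/1.90 = 1.56 m/s. E₁ = y₁ + V₁²/2g = 3.10 m; E₂ = y₂ + V₂²/2g = 2.03 m. ΔE = E₁ − E₂ = 1.07 m.
Q = q·b = 2.97 × 12.9 = 38.3 m³/s. P = γ·Q·ΔE = 9.81 × 38.3 × 1.07 = 402 kW.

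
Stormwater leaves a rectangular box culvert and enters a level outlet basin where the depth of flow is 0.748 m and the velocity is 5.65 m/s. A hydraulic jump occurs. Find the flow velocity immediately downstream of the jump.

Fr₁ = V₁/√(g·y₁) = 5.65/√(9.81×0.748) = 2.09.
Sequent-depth ratio: y₂/y₁ = ½[√(1 + 8Fr₁²) − 1] = ½[√35.80 − 1] = 2.49.
y₂ = 2.49 × 0.748 = 1.86 m.
q = V₁·y₁ = 5.65 × 0.748 = 4.23 m²/s.
V₂ = q/y₂ = 4.23/1.86 = 2.27 m/s.

V₂ = 2.27 m/s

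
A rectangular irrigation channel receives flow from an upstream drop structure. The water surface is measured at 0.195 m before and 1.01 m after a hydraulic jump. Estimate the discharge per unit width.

For a rectangular channel the momentum equation gives q² = ½·g·y₁·y₂·(y₁ + y₂) = ½×9.81×0.195×1.01×1.21 = 1.16.
q = √1.16 = 1.08 m²/s.

q = 1.08 m²/s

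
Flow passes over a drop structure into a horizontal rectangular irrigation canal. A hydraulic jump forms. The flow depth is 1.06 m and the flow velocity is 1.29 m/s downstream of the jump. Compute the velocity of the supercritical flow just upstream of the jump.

V₁ = 5.06 m/s

Fr₂ = V₂/√(g·y₂) = 1.29/√(9.81×1.06) = 0.400.
The Bélanger relation is symmetric: y₁/y₂ = ½[√(1 + 8Fr₂²) − 1] = ½[√2.280 − 1] = 0.255.
y₁ = 0.255 × 1.06 = 0.270 m.
V₁ = q/y₁ = 1.37/0.270 = 5.06 m/s.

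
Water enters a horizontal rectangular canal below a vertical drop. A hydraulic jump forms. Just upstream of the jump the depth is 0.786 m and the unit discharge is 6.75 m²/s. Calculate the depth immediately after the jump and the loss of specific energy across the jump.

y₂ = 3.07 m; ΔE = 1.23 m

V₁ = q/y₁ = 6.75/0.786 = 8.59 m/s. Fr₁ = V₁/√(g·y₁) = 8.59/√(9.81×0.786) = 3.09.
Bélanger equation: y₂/y₁ = ½[√(1 + 8Fr₁²) − 1] = ½[√77.52 − 1] = 3.90.
y₂ = 3.90 × 0.786 = 3.07 m.
Head loss: ΔE = (y₂ − y₁)³/(4y₁y₂) = (3.07 − 0.786)³/(4×0.786×3.07) = 11.9/9.64 = 1.23 m.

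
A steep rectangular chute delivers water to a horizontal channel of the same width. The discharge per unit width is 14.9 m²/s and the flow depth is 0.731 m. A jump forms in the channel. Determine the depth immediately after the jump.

V₁ = q/y₁ = 14.9/0.731 = 20.4 m/s. Fr₁ = V₁/√(g·y₁) = 20.4/√(9.81×0.731) = 7.61.
By Bélanger, y₂/y₁ = ½[√(1 + 8Fr₁²) − 1] = ½[√464.5 − 1] = 10.3.
y₂ = 10.3 × 0.731 = 7.51 m.

y₂ = 7.51 m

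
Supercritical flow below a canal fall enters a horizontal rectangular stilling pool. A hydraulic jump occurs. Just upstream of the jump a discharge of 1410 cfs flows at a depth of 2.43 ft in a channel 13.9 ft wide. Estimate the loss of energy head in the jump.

ΔE = 13.7 ft

q = Q/b = 1410/13.9 = 101 ft²/s; V₁ = q/y₁ = 41.7 ft/s. Fr₁ = V₁/√(g·y₁) = 4.72.
Conjugate-depth relation: y₂/y₁ = ½[√(1 + 8Fr₁²) − 1] = ½[√179.2 − 1] = 6.19.
y₂ = 6.19 × 2.43 = 15.0 ft.
Head loss: ΔE = (y₂ − y₁)³/(4y₁y₂) = (15.0 − 2.43)³/(4×2.43×15.0) = 2009/146 = 13.7 ft.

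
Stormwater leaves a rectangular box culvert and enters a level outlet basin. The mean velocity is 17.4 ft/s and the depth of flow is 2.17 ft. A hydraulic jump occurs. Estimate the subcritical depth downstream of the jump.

Fr₁ = V₁/√(g·y₁) = 17.4/√(32.2×2.17) = 2.08.
By Bélanger, y₂/y₁ = ½[√(1 + 8Fr₁²) − 1] = ½[√35.66 − 1] = 2.49.
y₂ = 2.49 × 2.17 = 5.39 ft.

y₂ = 5.39 ft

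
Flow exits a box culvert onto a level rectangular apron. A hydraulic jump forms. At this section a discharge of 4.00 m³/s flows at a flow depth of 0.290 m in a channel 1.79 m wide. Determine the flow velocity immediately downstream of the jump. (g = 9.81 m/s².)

q = Q/b = 4.00/1.79 = 2.23 m²/s; V₁ = q/y₁ = 7.71 m/s. Fr₁ = V₁/√(g·y₁) = 4.57.
From the momentum equation for a rectangular channel, y₂/y₁ = ½[√(1 + 8Fr₁²) − 1] = ½[√168.0 − 1] = 5.98.
y₂ = 5.98 × 0.290 = 1.73 m.
V₂ = q/y₂ = 2.23/1.73 = 1.29 m/s.

V₂ = 1.29 m/s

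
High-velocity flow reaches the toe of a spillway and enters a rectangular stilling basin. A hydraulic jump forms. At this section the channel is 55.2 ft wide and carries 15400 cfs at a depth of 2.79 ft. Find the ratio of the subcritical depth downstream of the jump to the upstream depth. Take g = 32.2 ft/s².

q = Q/b = 15400/55.2 = 279 ft²/s; V₁ = q/y₁ = 100.0 ft/s. Fr₁ = V₁/√(g·y₁) = 10.5.
From the momentum equation for a rectangular channel, y₂/y₁ = ½[√(1 + 8Fr₁²) − 1] = ½[√891.4 − 1] = 14.4.

y₂/y₁ = 14.4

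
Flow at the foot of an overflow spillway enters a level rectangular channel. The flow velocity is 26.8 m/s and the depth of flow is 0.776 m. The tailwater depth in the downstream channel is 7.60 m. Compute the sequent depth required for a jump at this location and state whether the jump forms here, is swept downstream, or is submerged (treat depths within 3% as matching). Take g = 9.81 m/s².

Fr₁ = V₁/√(g·y₁) = 26.8/√(9.81×0.776) = 9.71.
Sequent-depth ratio: y₂/y₁ = ½[√(1 + 8Fr₁²) − 1] = ½[√755.8 − 1] = 13.2.
y₂ = 13.2 × 0.776 = 10.3 m.
Tailwater y_tw = 7.60 m: y_tw < y₂, so the jump is swept downstream.

y₂ = 10.3 m; the jump is swept downstream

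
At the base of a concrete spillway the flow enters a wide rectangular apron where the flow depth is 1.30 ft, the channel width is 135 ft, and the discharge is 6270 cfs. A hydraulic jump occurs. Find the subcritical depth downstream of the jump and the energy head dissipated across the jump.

y₂ = 9.52 ft; ΔE = 11.2 ft

q = Q/b = 6270/135 = 46.4 ft²/s; V₁ = q/y₁ = 35.7 ft/s. Fr₁ = V₁/√(g·y₁) = 5.52.
Bélanger equation: y₂/y₁ = ½[√(1 + 8Fr₁²) − 1] = ½[√244.9 − 1] = 7.33.
y₂ = 7.33 × 1.30 = 9.52 ft.
Head loss: ΔE = (y₂ − y₁)³/(4y₁y₂) = (9.52 − 1.30)³/(4×1.30×9.52) = 556/49.5 = 11.2 ft.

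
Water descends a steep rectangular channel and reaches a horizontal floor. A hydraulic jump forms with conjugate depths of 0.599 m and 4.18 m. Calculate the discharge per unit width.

For a rectangular channel the momentum equation gives q² = ½·g·y₁·y₂·(y₁ + y₂) = ½×9.81×0.599×4.18×4.78 = 58.7.
q = √58.7 = 7.66 m²/s.

q = 7.66 m²/s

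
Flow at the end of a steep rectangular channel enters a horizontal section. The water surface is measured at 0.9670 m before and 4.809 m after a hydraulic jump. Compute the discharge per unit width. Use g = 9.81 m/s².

q = 11.48 m²/s

For a rectangular channel the momentum equation gives q² = ½·g·y₁·y₂·(y₁ + y₂) = ½×9.81×0.9670×4.809×5.776 = 131.7.
q = √131.7 = 11.48 m²/s.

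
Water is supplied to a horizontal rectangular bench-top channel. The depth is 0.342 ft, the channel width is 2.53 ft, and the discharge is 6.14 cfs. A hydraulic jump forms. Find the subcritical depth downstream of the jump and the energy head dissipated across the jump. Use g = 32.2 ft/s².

y₂ = 0.877 ft; ΔE = 0.128 ft

q = Q/b = 6.14/2.53 = 2.43 ft²/s; V₁ = q/y₁ = 7.10 ft/s. Fr₁ = V₁/√(g·y₁) = 2.14.
By Bélanger, y₂/y₁ = ½[√(1 + 8Fr₁²) − 1] = ½[√37.58 − 1] = 2.57.
y₂ = 2.57 × 0.342 = 0.877 ft.
Head loss: ΔE = (y₂ − y₁)³/(4y₁y₂) = (0.877 − 0.342)³/(4×0.342×0.877) = 0.153/1.20 = 0.128 ft.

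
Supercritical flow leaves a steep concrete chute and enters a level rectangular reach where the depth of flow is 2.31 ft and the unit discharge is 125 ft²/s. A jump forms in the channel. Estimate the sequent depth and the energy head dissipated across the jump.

y₂ = 19.4 ft; ΔE = 27.8 ft

V₁ = q/y₁ = 125/2.31 = 54.1 ft/s. Fr₁ = V₁/√(g·y₁) = 54.1/√(32.2×2.31) = 6.27.
From the momentum equation for a rectangular channel, y₂/y₁ = ½[√(1 + 8Fr₁²) − 1] = ½[√315.9 − 1] = 8.39.
y₂ = 8.39 × 2.31 = 19.4 ft.
Head loss: ΔE = (y₂ − y₁)³/(4y₁y₂) = (19.4 − 2.31)³/(4×2.31×19.4) = 4969/179 = 27.8 ft.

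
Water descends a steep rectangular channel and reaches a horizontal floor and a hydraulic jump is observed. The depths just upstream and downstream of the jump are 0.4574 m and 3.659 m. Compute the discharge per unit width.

q = 5.813 m²/s

For a rectangular channel the momentum equation gives q² = ½·g·y₁·y₂·(y₁ + y₂) = ½×9.81×0.4574×3.659×4.116 = 33.79.
q = √33.79 = 5.813 m²/s.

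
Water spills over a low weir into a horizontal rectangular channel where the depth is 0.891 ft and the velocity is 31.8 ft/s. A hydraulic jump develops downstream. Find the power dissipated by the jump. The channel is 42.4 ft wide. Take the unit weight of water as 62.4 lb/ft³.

P = 1267 hp

Fr₁ = V₁/√(g·y₁) = 31.8/√(32.2×0.891) = 5.94.
Bélanger equation: y₂/y₁ = ½[√(1 + 8Fr₁²) − 1] = ½[√283.0 − 1] = 7.91.
y₂ = 7.91 × 0.891 = 7.05 ft.
Head loss: ΔE = (y₂ − y₁)³/(4y₁y₂) = (7.05 − 0.891)³/(4×0.891×7.05) = 233/25.1 = 9.29 ft.
q = V₁·y₁ = 31.8 × 0.891 = 28.3 ft²/s. Q = q·b = 28.3 × 42.4 = 1201 cfs. P = γ·Q·ΔE/550 = 62.4 × 1201 × 9.29 / 550 = 1267 hp.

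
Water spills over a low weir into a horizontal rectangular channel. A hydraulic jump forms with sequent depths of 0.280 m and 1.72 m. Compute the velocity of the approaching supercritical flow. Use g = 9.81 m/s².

For a rectangular channel the momentum equation gives q² = ½·g·y₁·y₂·(y₁ + y₂) = ½×9.81×0.280×1.72×2.00 = 4.72.
q = √4.72 = 2.17 m²/s.
V₁ = q/y₁ = 2.17/0.280 = 7.76 m/s.

V₁ = 7.76 m/s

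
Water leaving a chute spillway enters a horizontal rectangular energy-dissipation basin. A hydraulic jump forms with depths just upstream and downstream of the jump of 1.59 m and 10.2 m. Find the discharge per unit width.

For a rectangular channel the momentum equation gives q² = ½·g·y₁·y₂·(y₁ + y₂) = ½×9.81×1.59×10.2×11.8 = 938.
q = √938 = 30.6 m²/s.

q = 30.6 m²/s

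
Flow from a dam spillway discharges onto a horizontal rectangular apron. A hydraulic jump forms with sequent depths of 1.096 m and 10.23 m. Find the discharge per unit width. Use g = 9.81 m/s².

q = 24.96 m²/s

For a rectangular channel the momentum equation gives q² = ½·g·y₁·y₂·(y₁ + y₂) = ½×9.81×1.096×10.23×11.33 = 622.9.
q = √622.9 = 24.96 m²/s.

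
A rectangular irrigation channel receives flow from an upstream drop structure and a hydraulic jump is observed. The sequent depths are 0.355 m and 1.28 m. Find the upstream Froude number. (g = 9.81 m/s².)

Fr₁ = 2.88

For a rectangular channel the momentum equation gives q² = ½·g·y₁·y₂·(y₁ + y₂) = ½×9.81×0.355×1.28×1.64 = 3.64.
q = √3.64 = 1.91 m²/s.
V₁ = q/y₁ = 5.38 m/s; Fr₁ = V₁/√(g·y₁) = 2.88.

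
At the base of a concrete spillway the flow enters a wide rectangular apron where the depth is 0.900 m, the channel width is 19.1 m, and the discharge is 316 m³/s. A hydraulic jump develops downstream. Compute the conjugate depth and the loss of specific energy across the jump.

y₂ = 7.44 m; ΔE = 10.4 m

q = Q/b = 316/19.1 = 16.5 m²/s; V₁ = q/y₁ = 18.4 m/s. Fr₁ = V₁/√(g·y₁) = 6.19.
Conjugate-depth relation: y₂/y₁ = ½[√(1 + 8Fr₁²) − 1] = ½[√307.2 − 1] = 8.26.
y₂ = 8.26 × 0.900 = 7.44 m.
V₂ = q/y₂ = 16.5/7.44 = 2.22 m/s. E₁ = y₁ + V₁²/2g = 18.1 m; E₂ = y₂ + V₂²/2g = 7.69 m. ΔE = E₁ − E₂ = 10.4 m.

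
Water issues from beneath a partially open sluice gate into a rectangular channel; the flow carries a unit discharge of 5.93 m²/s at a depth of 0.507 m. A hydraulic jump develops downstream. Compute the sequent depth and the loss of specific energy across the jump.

V₁ = q/y₁ = 5.93/0.507 = 11.7 m/s. Fr₁ = V₁/√(g·y₁) = 11.7/√(9.81×0.507) = 5.24.
Conjugate-depth relation: y₂/y₁ = ½[√(1 + 8Fr₁²) − 1] = ½[√221.0 − 1] = 6.93.
y₂ = 6.93 × 0.507 = 3.52 m.
V₂ = q/y₂ = 5.93/3.52 = 1.69 m/s. E₁ = y₁ + V₁²/2g = 7.48 m; E₂ = y₂ + V₂²/2g = 3.66 m. ΔE = E₁ − E₂ = 3.82 m.

y₂ = 3.52 m; ΔE = 3.82 m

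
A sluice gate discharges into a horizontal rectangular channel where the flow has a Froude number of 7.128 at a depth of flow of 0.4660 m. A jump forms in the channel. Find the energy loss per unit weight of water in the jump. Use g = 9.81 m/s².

Fr₁ = 7.128 (given).
Conjugate-depth relation: y₂/y₁ = ½[√(1 + 8Fr₁²) − 1] = ½[√407.47 − 1] = 9.593.
y₂ = 9.593 × 0.4660 = 4.470 m.
V₁ = Fr₁·√(g·y₁) = 7.128×√(9.81×0.4660) = 15.24 m/s; q = V₁·y₁ = 7.102 m²/s. V₂ = q/y₂ = 7.102/4.470 = 1.589 m/s. E₁ = y₁ + V₁²/2g = 12.30 m; E₂ = y₂ + V₂²/2g = 4.599 m. ΔE = E₁ − E₂ = 7.705 m.

ΔE = 7.705 m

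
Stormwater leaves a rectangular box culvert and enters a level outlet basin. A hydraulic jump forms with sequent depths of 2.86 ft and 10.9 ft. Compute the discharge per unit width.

For a rectangular channel the momentum equation gives q² = ½·g·y₁·y₂·(y₁ + y₂) = ½×32.2×2.86×10.9×13.8 = 6906.
q = √6906 = 83.1 ft²/s.

q = 83.1 ft²/s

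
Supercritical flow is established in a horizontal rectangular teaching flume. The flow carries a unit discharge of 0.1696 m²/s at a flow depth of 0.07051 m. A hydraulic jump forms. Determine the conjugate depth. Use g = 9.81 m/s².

y₂ = 0.2553 m

V₁ = q/y₁ = 0.1696/0.07051 = 2.405 m/s. Fr₁ = V₁/√(g·y₁) = 2.405/√(9.81×0.07051) = 2.892.
Conjugate-depth relation: y₂/y₁ = ½[√(1 + 8Fr₁²) − 1] = ½[√67.915 − 1] = 3.621.
y₂ = 3.621 × 0.07051 = 0.2553 m.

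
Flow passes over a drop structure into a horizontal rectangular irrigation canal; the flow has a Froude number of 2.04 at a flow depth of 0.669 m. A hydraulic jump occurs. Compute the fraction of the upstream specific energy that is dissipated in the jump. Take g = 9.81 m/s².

Fr₁ = 2.04 (given).
From the momentum equation for a rectangular channel, y₂/y₁ = ½[√(1 + 8Fr₁²) − 1] = ½[√34.29 − 1] = 2.43.
y₂ = 2.43 × 0.669 = 1.62 m.
E₁ = y₁(1 + Fr₁²/2) = 0.669×(1 + 2.04²/2) = 2.06 m. ΔE = (y₂ − y₁)³/(4y₁y₂) = 0.201 m. ΔE/E₁ = 0.201/2.06 = 0.0973.

ΔE/E₁ = 0.0973 (9.73%)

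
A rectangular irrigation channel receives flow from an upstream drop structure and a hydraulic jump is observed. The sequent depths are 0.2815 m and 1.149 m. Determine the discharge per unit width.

For a rectangular channel the momentum equation gives q² = ½·g·y₁·y₂·(y₁ + y₂) = ½×9.81×0.2815×1.149×1.430 = 2.269.
q = √2.269 = 1.506 m²/s.

q = 1.506 m²/s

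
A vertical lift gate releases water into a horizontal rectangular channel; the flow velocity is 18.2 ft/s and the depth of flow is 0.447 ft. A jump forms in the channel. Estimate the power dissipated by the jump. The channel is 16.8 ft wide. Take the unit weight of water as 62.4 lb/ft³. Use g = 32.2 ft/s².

Fr₁ = V₁/√(g·y₁) = 18.2/√(32.2×0.447) = 4.80.
Conjugate-depth relation: y₂/y₁ = ½[√(1 + 8Fr₁²) − 1] = ½[√185.1 − 1] = 6.30.
y₂ = 6.30 × 0.447 = 2.82 ft.
q = V₁·y₁ = 18.2 × 0.447 = 8.14 ft²/s. V₂ = q/y₂ = 8.14/2.82 = 2.89 ft/s. E₁ = y₁ + V₁²/2g = 5.59 ft; E₂ = y₂ + V₂²/2g = 2.95 ft. ΔE = E₁ − E₂ = 2.64 ft.
Q = q·b = 8.14 × 16.8 = 137 cfs. P = γ·Q·ΔE/550 = 62.4 × 137 × 2.64 / 550 = 41.0 hp.

P = 41.0 hp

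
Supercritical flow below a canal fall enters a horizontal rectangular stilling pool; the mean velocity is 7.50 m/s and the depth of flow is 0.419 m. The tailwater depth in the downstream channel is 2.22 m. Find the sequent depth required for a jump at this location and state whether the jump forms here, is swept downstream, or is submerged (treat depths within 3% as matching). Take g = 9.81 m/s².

Fr₁ = V₁/√(g·y₁) = 7.50/√(9.81×0.419) = 3.70.
Sequent-depth ratio: y₂/y₁ = ½[√(1 + 8Fr₁²) − 1] = ½[√110.5 − 1] = 4.76.
y₂ = 4.76 × 0.419 = 1.99 m.
Tailwater y_tw = 2.22 m: y_tw > y₂, so the jump is submerged.

y₂ = 1.99 m; the jump is submerged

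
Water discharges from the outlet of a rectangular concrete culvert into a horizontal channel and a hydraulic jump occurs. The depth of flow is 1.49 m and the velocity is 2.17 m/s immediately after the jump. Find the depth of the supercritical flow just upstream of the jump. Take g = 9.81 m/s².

y₁ = 0.664 m

Fr₂ = V₂/√(g·y₂) = 2.17/√(9.81×1.49) = 0.568.
Applying the sequent-depth relation in reverse, y₁/y₂ = ½[√(1 + 8Fr₂²) − 1] = ½[√3.577 − 1] = 0.446.
y₁ = 0.446 × 1.49 = 0.664 m.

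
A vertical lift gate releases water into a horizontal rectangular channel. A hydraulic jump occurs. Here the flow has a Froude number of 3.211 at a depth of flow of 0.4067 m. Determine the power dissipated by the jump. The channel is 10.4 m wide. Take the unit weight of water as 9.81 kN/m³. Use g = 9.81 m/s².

Fr₁ = 3.211 (given).
Sequent-depth ratio: y₂/y₁ = ½[√(1 + 8Fr₁²) − 1] = ½[√83.484 − 1] = 4.068.
y₂ = 4.068 × 0.4067 = 1.655 m.
Head loss: ΔE = (y₂ − y₁)³/(4y₁y₂) = (1.655 − 0.4067)³/(4×0.4067×1.655) = 1.944/2.692 = 0.7220 m.
V₁ = Fr₁·√(g·y₁) = 3.211×√(9.81×0.4067) = 6.414 m/s; q = V₁·y₁ = 2.608 m²/s. Q = q·b = 2.608 × 10.4 = 27.13 m³/s. P = γ·Q·ΔE = 9.81 × 27.13 × 0.7220 = 192.2 kW.

P = 192.2 kW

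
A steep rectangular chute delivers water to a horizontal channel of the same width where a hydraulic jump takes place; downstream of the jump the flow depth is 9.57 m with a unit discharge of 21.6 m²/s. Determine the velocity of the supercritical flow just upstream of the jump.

V₁ = 22.9 m/s

V₂ = q/y₂ = 21.6/9.57 = 2.26 m/s; Fr₂ = V₂/√(g·y₂) = 0.233.
Applying the sequent-depth relation in reverse, y₁/y₂ = ½[√(1 + 8Fr₂²) − 1] = ½[√1.434 − 1] = 0.0988.
y₁ = 0.0988 × 9.57 = 0.945 m.
V₁ = q/y₁ = 21.6/0.945 = 22.9 m/s.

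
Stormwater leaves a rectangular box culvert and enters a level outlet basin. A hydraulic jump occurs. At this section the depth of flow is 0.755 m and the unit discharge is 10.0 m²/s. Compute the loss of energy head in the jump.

ΔE = 4.65 m

V₁ = q/y₁ = 10.0/0.755 = 13.2 m/s. Fr₁ = V₁/√(g·y₁) = 13.2/√(9.81×0.755) = 4.87.
Bélanger equation: y₂/y₁ = ½[√(1 + 8Fr₁²) − 1] = ½[√190.5 − 1] = 6.40.
y₂ = 6.40 × 0.755 = 4.83 m.
Head loss: ΔE = (y₂ − y₁)³/(4y₁y₂) = (4.83 − 0.755)³/(4×0.755×4.83) = 67.8/14.6 = 4.65 m.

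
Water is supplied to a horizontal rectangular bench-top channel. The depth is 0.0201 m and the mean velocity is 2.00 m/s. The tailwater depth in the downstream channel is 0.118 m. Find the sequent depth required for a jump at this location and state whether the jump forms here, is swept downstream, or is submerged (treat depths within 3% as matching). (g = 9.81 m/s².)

Fr₁ = V₁/√(g·y₁) = 2.00/√(9.81×0.0201) = 4.50.
From the momentum equation for a rectangular channel, y₂/y₁ = ½[√(1 + 8Fr₁²) − 1] = ½[√163.3 − 1] = 5.89.
y₂ = 5.89 × 0.0201 = 0.118 m.
Tailwater y_tw = 0.118 m: y_tw ≈ y₂, so the jump forms here.

y₂ = 0.118 m; the jump forms here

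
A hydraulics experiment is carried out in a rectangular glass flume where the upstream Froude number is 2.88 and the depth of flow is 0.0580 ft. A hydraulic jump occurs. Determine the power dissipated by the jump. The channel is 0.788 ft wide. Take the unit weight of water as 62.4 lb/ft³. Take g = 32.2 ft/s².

P = 0.00145 hp

Fr₁ = 2.88 (given).
By Bélanger, y₂/y₁ = ½[√(1 + 8Fr₁²) − 1] = ½[√67.36 − 1] = 3.60.
y₂ = 3.60 × 0.0580 = 0.209 ft.
V₁ = Fr₁·√(g·y₁) = 2.88×√(32.2×0.0580) = 3.94 ft/s; q = V₁·y₁ = 0.228 ft²/s. V₂ = q/y₂ = 0.228/0.209 = 1.09 ft/s. E₁ = y₁ + V₁²/2g = 0.299 ft; E₂ = y₂ + V₂²/2g = 0.228 ft. ΔE = E₁ − E₂ = 0.0710 ft.
Q = q·b = 0.228 × 0.788 = 0.180 cfs. P = γ·Q·ΔE/550 = 62.4 × 0.180 × 0.0710 / 550 = 0.00145 hp.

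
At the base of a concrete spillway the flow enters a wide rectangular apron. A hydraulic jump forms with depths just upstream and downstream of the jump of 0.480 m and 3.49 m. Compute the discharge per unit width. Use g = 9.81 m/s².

q = 5.71 m²/s

For a rectangular channel the momentum equation gives q² = ½·g·y₁·y₂·(y₁ + y₂) = ½×9.81×0.480×3.49×3.97 = 32.6.
q = √32.6 = 5.71 m²/s.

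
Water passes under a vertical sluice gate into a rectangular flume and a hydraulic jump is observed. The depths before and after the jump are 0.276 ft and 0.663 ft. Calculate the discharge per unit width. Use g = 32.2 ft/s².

For a rectangular channel the momentum equation gives q² = ½·g·y₁·y₂·(y₁ + y₂) = ½×32.2×0.276×0.663×0.939 = 2.77.
q = √2.77 = 1.66 ft²/s.

q = 1.66 ft²/s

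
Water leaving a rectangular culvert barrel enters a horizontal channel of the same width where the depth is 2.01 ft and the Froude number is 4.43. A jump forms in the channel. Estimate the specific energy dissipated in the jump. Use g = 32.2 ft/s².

ΔE = 9.52 ft

Fr₁ = 4.43 (given).
Sequent-depth ratio: y₂/y₁ = ½[√(1 + 8Fr₁²) − 1] = ½[√158.0 − 1] = 5.78.
y₂ = 5.78 × 2.01 = 11.6 ft.
V₁ = Fr₁·√(g·y₁) = 4.43×√(32.2×2.01) = 35.6 ft/s; q = V₁·y₁ = 71.6 ft²/s. V₂ = q/y₂ = 71.6/11.6 = 6.16 ft/s. E₁ = y₁ + V₁²/2g = 21.7 ft; E₂ = y₂ + V₂²/2g = 12.2 ft. ΔE = E₁ − E₂ = 9.52 ft.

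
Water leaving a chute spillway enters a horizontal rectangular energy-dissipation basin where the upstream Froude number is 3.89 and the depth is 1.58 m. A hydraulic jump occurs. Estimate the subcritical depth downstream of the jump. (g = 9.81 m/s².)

y₂ = 7.94 m

Fr₁ = 3.89 (given).
By Bélanger, y₂/y₁ = ½[√(1 + 8Fr₁²) − 1] = ½[√122.1 − 1] = 5.02.
y₂ = 5.02 × 1.58 = 7.94 m.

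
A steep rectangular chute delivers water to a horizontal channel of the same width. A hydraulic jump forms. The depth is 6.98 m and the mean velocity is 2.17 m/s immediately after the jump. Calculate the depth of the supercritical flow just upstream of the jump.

Fr₂ = V₂/√(g·y₂) = 2.17/√(9.81×6.98) = 0.262.
Since the conjugate-depth ratio holds either way, y₁/y₂ = ½[√(1 + 8Fr₂²) − 1] = ½[√1.550 − 1] = 0.123.
y₁ = 0.123 × 6.98 = 0.855 m.

y₁ = 0.855 m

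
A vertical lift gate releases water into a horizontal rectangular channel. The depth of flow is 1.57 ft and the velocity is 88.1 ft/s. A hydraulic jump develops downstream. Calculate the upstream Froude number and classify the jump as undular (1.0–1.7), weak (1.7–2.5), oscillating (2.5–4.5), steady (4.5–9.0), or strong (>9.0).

Fr₁ = V₁/√(g·y₁) = 88.1/√(32.2×1.57) = 12.4.
Fr₁ = 12.4 lies in the strong range.

Fr₁ = 12.4; strong jump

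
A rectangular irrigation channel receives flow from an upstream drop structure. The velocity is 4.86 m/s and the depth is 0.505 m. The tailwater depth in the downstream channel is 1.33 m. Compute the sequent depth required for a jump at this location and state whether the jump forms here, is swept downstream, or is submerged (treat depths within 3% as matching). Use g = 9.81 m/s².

Fr₁ = V₁/√(g·y₁) = 4.86/√(9.81×0.505) = 2.18.
Sequent-depth ratio: y₂/y₁ = ½[√(1 + 8Fr₁²) − 1] = ½[√39.14 − 1] = 2.63.
y₂ = 2.63 × 0.505 = 1.33 m.
Tailwater y_tw = 1.33 m: y_tw ≈ y₂, so the jump forms here.

y₂ = 1.33 m; the jump forms here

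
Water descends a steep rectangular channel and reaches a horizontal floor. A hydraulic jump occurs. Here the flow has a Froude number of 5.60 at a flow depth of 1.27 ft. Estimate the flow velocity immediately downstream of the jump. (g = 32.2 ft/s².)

Fr₁ = 5.60 (given).
By Bélanger, y₂/y₁ = ½[√(1 + 8Fr₁²) − 1] = ½[√251.9 − 1] = 7.44.
y₂ = 7.44 × 1.27 = 9.44 ft.
V₁ = Fr₁·√(g·y₁) = 5.60×√(32.2×1.27) = 35.8 ft/s; q = V₁·y₁ = 45.5 ft²/s.
V₂ = q/y₂ = 45.5/9.44 = 4.82 ft/s.

V₂ = 4.82 ft/s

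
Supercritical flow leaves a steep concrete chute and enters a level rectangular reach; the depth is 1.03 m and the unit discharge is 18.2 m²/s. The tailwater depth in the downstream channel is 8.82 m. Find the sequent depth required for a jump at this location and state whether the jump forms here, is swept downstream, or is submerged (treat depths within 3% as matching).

V₁ = q/y₁ = 18.2/1.03 = 17.7 m/s. Fr₁ = V₁/√(g·y₁) = 17.7/√(9.81×1.03) = 5.56.
Bélanger equation: y₂/y₁ = ½[√(1 + 8Fr₁²) − 1] = ½[√248.2 − 1] = 7.38.
y₂ = 7.38 × 1.03 = 7.60 m.
Tailwater y_tw = 8.82 m: y_tw > y₂, so the jump is submerged.

y₂ = 7.60 m; the jump is submerged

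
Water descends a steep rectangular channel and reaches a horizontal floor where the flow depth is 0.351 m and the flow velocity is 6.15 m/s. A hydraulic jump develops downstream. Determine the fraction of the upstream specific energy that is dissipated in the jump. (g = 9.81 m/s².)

Fr₁ = V₁/√(g·y₁) = 6.15/√(9.81×0.351) = 3.31.
From the momentum equation for a rectangular channel, y₂/y₁ = ½[√(1 + 8Fr₁²) − 1] = ½[√88.87 − 1] = 4.21.
y₂ = 4.21 × 0.351 = 1.48 m.
E₁ = y₁ + V₁²/2g = 2.28 m. ΔE = (y₂ − y₁)³/(4y₁y₂) = 0.691 m. ΔE/E₁ = 0.691/2.28 = 0.303.

ΔE/E₁ = 0.303 (30.3%)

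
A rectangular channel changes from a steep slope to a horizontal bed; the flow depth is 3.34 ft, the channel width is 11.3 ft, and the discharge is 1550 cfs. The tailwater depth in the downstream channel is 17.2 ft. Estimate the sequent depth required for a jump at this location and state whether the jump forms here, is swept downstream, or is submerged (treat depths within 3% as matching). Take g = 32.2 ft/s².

y₂ = 17.1 ft; the jump forms here

q = Q/b = 1550/11.3 = 137 ft²/s; V₁ = q/y₁ = 41.1 ft/s. Fr₁ = V₁/√(g·y₁) = 3.96.
From the momentum equation for a rectangular channel, y₂/y₁ = ½[√(1 + 8Fr₁²) − 1] = ½[√126.5 − 1] = 5.12.
y₂ = 5.12 × 3.34 = 17.1 ft.
Tailwater y_tw = 17.2 ft: y_tw ≈ y₂, so the jump forms here.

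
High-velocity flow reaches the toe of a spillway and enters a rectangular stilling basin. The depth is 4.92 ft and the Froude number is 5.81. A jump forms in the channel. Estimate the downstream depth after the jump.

y₂ = 38.0 ft

Fr₁ = 5.81 (given).
From the momentum equation for a rectangular channel, y₂/y₁ = ½[√(1 + 8Fr₁²) − 1] = ½[√271.0 − 1] = 7.73.
y₂ = 7.73 × 4.92 = 38.0 ft.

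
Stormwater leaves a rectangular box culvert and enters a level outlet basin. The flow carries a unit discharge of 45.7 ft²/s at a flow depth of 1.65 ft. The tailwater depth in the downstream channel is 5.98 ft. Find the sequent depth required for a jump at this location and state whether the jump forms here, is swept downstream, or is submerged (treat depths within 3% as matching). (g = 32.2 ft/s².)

y₂ = 8.08 ft; the jump is swept downstream

V₁ = q/y₁ = 45.7/1.65 = 27.7 ft/s. Fr₁ = V₁/√(g·y₁) = 27.7/√(32.2×1.65) = 3.80.
Bélanger equation: y₂/y₁ = ½[√(1 + 8Fr₁²) − 1] = ½[√116.5 − 1] = 4.90.
y₂ = 4.90 × 1.65 = 8.08 ft.
Tailwater y_tw = 5.98 ft: y_tw < y₂, so the jump is swept downstream.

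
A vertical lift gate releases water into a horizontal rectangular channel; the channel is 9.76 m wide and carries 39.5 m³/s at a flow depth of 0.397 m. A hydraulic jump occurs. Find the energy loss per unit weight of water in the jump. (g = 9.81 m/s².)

q = Q/b = 39.5/9.76 = 4.05 m²/s; V₁ = q/y₁ = 10.2 m/s. Fr₁ = V₁/√(g·y₁) = 5.17.
Bélanger equation: y₂/y₁ = ½[√(1 + 8Fr₁²) − 1] = ½[√214.5 − 1] = 6.82.
y₂ = 6.82 × 0.397 = 2.71 m.
Head loss: ΔE = (y₂ − y₁)³/(4y₁y₂) = (2.71 − 0.397)³/(4×0.397×2.71) = 12.4/4.30 = 2.87 m.

ΔE = 2.87 m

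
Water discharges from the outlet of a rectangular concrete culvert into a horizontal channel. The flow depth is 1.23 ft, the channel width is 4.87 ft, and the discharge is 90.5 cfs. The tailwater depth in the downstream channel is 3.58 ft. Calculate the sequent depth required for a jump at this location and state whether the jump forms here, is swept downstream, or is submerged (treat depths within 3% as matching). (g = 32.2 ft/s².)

y₂ = 3.61 ft; the jump forms here

q = Q/b = 90.5/4.87 = 18.6 ft²/s; V₁ = q/y₁ = 15.1 ft/s. Fr₁ = V₁/√(g·y₁) = 2.40.
From the momentum equation for a rectangular channel, y₂/y₁ = ½[√(1 + 8Fr₁²) − 1] = ½[√47.11 − 1] = 2.93.
y₂ = 2.93 × 1.23 = 3.61 ft.
Tailwater y_tw = 3.58 ft: y_tw ≈ y₂, so the jump forms here.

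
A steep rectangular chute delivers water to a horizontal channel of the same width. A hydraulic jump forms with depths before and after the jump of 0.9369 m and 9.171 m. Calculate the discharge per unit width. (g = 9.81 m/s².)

For a rectangular channel the momentum equation gives q² = ½·g·y₁·y₂·(y₁ + y₂) = ½×9.81×0.9369×9.171×10.11 = 426.0.
q = √426.0 = 20.64 m²/s.

q = 20.64 m²/s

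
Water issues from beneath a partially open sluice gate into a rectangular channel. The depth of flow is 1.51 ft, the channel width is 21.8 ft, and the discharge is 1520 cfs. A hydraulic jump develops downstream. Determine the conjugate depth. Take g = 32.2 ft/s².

q = Q/b = 1520/21.8 = 69.7 ft²/s; V₁ = q/y₁ = 46.2 ft/s. Fr₁ = V₁/√(g·y₁) = 6.62.
By Bélanger, y₂/y₁ = ½[√(1 + 8Fr₁²) − 1] = ½[√351.8 − 1] = 8.88.
y₂ = 8.88 × 1.51 = 13.4 ft.

y₂ = 13.4 ft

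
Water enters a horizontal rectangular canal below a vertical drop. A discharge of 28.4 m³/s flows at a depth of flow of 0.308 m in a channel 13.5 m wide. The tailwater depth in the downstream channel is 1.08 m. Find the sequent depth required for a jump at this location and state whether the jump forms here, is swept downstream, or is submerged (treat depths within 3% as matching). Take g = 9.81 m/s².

y₂ = 1.56 m; the jump is swept downstream

q = Q/b = 28.4/13.5 = 2.10 m²/s; V₁ = q/y₁ = 6.83 m/s. Fr₁ = V₁/√(g·y₁) = 3.93.
Bélanger equation: y₂/y₁ = ½[√(1 + 8Fr₁²) − 1] = ½[√124.5 − 1] = 5.08.
y₂ = 5.08 × 0.308 = 1.56 m.
Tailwater y_tw = 1.08 m: y_tw < y₂, so the jump is swept downstream.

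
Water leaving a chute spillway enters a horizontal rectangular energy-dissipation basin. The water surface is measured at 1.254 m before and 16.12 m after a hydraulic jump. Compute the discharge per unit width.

q = 41.51 m²/s

For a rectangular channel the momentum equation gives q² = ½·g·y₁·y₂·(y₁ + y₂) = ½×9.81×1.254×16.12×17.37 = 1723.
q = √1723 = 41.51 m²/s.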